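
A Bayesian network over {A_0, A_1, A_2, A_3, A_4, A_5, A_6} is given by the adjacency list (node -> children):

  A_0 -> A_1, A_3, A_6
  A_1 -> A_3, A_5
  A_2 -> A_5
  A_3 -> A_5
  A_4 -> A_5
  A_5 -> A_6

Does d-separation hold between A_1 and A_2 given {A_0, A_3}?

Yes — A_1 and A_2 are d-separated given {A_0, A_3}.

Enumerating the 5 paths from A_1 to A_2 and testing each for blocking by {A_0, A_3}:
Path 1: A_1 ← A_0 → A_3 → A_5 ← A_2
  A_0 is a fork here and A_0 is conditioned on, so the path is blocked at A_0.
Path 2: A_1 ← A_0 → A_6 ← A_5 ← A_2
  A_0 is a fork here and A_0 is conditioned on, so the path is blocked at A_0.
Path 3: A_1 → A_3 ← A_0 → A_6 ← A_5 ← A_2
  A_0 is a fork here and A_0 is conditioned on, so the path is blocked at A_0.
Path 4: A_1 → A_3 → A_5 ← A_2
  A_3 is a chain here and A_3 is conditioned on, so the path is blocked at A_3.
Path 5: A_1 → A_5 ← A_2
  A_5 is a collider here and neither A_5 nor any of its descendants is conditioned on, so the collider stays closed — the path is blocked at A_5.
Since every path is blocked, d-separation holds.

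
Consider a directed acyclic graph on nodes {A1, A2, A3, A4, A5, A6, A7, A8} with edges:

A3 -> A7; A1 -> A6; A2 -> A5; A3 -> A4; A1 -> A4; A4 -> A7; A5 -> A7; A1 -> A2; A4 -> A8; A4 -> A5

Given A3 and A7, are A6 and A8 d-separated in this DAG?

We examine all 4 paths between A6 and A8:
Path 1: A6 ← A1 → A4 → A8
  A1 is a fork and A1 is not conditioned on; A4 is a chain and A4 is not conditioned on — no node blocks this path, so it is active.
Path 2: A6 ← A1 → A2 → A5 → A7 ← A4 → A8
  A1 is a fork and A1 is not conditioned on; A2 is a chain and A2 is not conditioned on; A5 is a chain and A5 is not conditioned on; A7 is a collider and A7 is conditioned on, which opens it; A4 is a fork and A4 is not conditioned on — no node blocks this path, so it is active.
Path 3: A6 ← A1 → A2 → A5 → A7 ← A3 → A4 → A8
  A3 is a fork here and A3 is conditioned on, so the path is blocked at A3.
Path 4: A6 ← A1 → A2 → A5 ← A4 → A8
  A1 is a fork and A1 is not conditioned on; A2 is a chain and A2 is not conditioned on; A5 is a collider and its descendant A7 is conditioned on, which opens it; A4 is a fork and A4 is not conditioned on — no node blocks this path, so it is active.
Since the path A6 ← A1 → A4 → A8 is active, A6 and A8 are not d-separated given {A3, A7}.

No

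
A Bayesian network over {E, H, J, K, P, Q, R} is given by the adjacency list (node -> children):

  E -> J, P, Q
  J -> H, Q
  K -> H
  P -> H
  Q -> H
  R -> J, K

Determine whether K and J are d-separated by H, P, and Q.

There are 6 undirected paths between K and J; checking each against the conditioning set {H, P, Q}:
  1. K → H ← Q ← E → J — H:collider[open]; Q:chain[blocks]; E:fork[open] ⇒ blocked
  2. K → H ← Q ← J — H:collider[open]; Q:chain[blocks] ⇒ blocked
  3. K → H ← J — H:collider[open] ⇒ active
  4. K → H ← P ← E → Q ← J — H:collider[open]; P:chain[blocks]; E:fork[open]; Q:collider[open] ⇒ blocked
  5. K → H ← P ← E → J — H:collider[open]; P:chain[blocks]; E:fork[open] ⇒ blocked
  6. K ← R → J — R:fork[open] ⇒ active
At least one path is unblocked, so d-separation fails.

No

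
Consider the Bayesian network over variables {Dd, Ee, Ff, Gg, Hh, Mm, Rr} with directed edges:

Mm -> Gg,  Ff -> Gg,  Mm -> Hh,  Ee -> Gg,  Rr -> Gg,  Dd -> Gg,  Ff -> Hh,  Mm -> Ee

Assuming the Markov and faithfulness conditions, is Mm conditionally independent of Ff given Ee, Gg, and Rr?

Enumerating the 3 paths from Mm to Ff and testing each for blocking by {Ee, Gg, Rr}:
  1. Mm → Hh ← Ff — Hh:collider[blocks] ⇒ blocked
  2. Mm → Gg ← Ff — Gg:collider[open] ⇒ active
  3. Mm → Ee → Gg ← Ff — Ee:chain[blocks]; Gg:collider[open] ⇒ blocked
Because an active path exists, Mm and Ff are not d-separated.

No — Mm and Ff are not d-separated given {Ee, Gg, Rr}.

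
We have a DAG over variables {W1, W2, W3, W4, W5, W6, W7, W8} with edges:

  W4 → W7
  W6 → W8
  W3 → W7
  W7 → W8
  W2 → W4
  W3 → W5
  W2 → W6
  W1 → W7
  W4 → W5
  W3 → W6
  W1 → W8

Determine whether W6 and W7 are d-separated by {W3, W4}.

We examine all 6 paths between W6 and W7:
  1. W6 ← W2 → W4 → W7 — W2:fork[open]; W4:chain[blocks] ⇒ blocked
  2. W6 ← W2 → W4 → W5 ← W3 → W7 — W2:fork[open]; W4:chain[blocks]; W5:collider[blocks]; W3:fork[blocks] ⇒ blocked
  3. W6 ← W3 → W7 — W3:fork[blocks] ⇒ blocked
  4. W6 ← W3 → W5 ← W4 → W7 — W3:fork[blocks]; W5:collider[blocks]; W4:fork[blocks] ⇒ blocked
  5. W6 → W8 ← W7 — W8:collider[blocks] ⇒ blocked
  6. W6 → W8 ← W1 → W7 — W8:collider[blocks]; W1:fork[open] ⇒ blocked
Every path is blocked, so W6 and W7 are d-separated given {W3, W4}.

Yes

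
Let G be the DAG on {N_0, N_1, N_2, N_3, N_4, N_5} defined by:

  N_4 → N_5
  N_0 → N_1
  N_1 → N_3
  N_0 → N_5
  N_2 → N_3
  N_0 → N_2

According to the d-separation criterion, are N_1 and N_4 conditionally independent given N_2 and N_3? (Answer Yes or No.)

Yes

Enumerating the 2 paths from N_1 to N_4 and testing each for blocking by {N_2, N_3}:
  1. N_1 ← N_0 → N_5 ← N_4 — N_0:fork[open]; N_5:collider[blocks] ⇒ blocked
  2. N_1 → N_3 ← N_2 ← N_0 → N_5 ← N_4 — N_3:collider[open]; N_2:chain[blocks]; N_0:fork[open]; N_5:collider[blocks] ⇒ blocked
Every path is blocked, so N_1 and N_4 are d-separated given {N_2, N_3}.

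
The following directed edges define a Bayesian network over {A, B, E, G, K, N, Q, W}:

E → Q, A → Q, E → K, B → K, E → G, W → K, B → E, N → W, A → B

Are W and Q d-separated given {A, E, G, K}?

Enumerating the 4 paths from W to Q and testing each for blocking by {A, E, G, K}:
  1. W → K ← B ← A → Q — K:collider[open]; B:chain[open]; A:fork[blocks] ⇒ blocked
  2. W → K ← B → E → Q — K:collider[open]; B:fork[open]; E:chain[blocks] ⇒ blocked
  3. W → K ← E ← B ← A → Q — K:collider[open]; E:chain[blocks]; B:chain[open]; A:fork[blocks] ⇒ blocked
  4. W → K ← E → Q — K:collider[open]; E:fork[blocks] ⇒ blocked
Since every path is blocked, d-separation holds.

Yes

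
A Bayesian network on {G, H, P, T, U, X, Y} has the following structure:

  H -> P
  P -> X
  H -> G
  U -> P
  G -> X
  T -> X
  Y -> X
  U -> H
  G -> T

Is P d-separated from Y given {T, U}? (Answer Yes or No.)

Yes

We examine all 5 paths between P and Y:
  1. P → X ← Y — X:collider[blocks] ⇒ blocked
  2. P ← U → H → G → T → X ← Y — U:fork[blocks]; H:chain[open]; G:chain[open]; T:chain[blocks]; X:collider[blocks] ⇒ blocked
  3. P ← U → H → G → X ← Y — U:fork[blocks]; H:chain[open]; G:chain[open]; X:collider[blocks] ⇒ blocked
  4. P ← H → G → T → X ← Y — H:fork[open]; G:chain[open]; T:chain[blocks]; X:collider[blocks] ⇒ blocked
  5. P ← H → G → X ← Y — H:fork[open]; G:chain[open]; X:collider[blocks] ⇒ blocked
Every path is blocked, so P and Y are d-separated given {T, U}.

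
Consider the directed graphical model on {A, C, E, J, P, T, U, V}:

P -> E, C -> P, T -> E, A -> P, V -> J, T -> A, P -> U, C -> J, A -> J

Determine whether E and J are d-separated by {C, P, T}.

Yes

There are 4 undirected paths between E and J; checking each against the conditioning set {C, P, T}:
Path 1: E ← P ← A → J
  P is a chain here and P is conditioned on, so the path is blocked at P.
Path 2: E ← P ← C → J
  P is a chain here and P is conditioned on, so the path is blocked at P.
Path 3: E ← T → A → J
  T is a fork here and T is conditioned on, so the path is blocked at T.
Path 4: E ← T → A → P ← C → J
  T is a fork here and T is conditioned on, so the path is blocked at T.
Every path is blocked, so E and J are d-separated given {C, P, T}.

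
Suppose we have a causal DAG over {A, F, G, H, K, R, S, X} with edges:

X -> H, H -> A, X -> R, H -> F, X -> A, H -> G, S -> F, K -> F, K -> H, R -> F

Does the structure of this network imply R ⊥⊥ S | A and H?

Yes — R and S are d-separated given {A, H}.

5 paths connect R and S; each must be blocked for d-separation to hold:
Path 1: R ← X → A ← H → F ← S
  H is a fork here and H is conditioned on, so the path is blocked at H.
Path 2: R ← X → A ← H ← K → F ← S
  H is a chain here and H is conditioned on, so the path is blocked at H.
Path 3: R ← X → H → F ← S
  H is a chain here and H is conditioned on, so the path is blocked at H.
Path 4: R ← X → H ← K → F ← S
  F is a collider here and neither F nor any of its descendants is conditioned on, so the collider stays closed — the path is blocked at F.
Path 5: R → F ← S
  F is a collider here and neither F nor any of its descendants is conditioned on, so the collider stays closed — the path is blocked at F.
All paths are blocked; R ⊥ S | {A, H} holds.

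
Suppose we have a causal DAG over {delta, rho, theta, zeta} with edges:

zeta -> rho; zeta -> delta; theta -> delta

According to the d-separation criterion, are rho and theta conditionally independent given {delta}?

No — rho and theta are not d-separated given {delta}.

The only undirected path from rho to theta is:
Path 1: rho ← zeta → delta ← theta
  zeta is a fork and zeta is not conditioned on; delta is a collider and delta is conditioned on, which opens it — no node blocks this path, so it is active.
At least one path is unblocked, so d-separation fails.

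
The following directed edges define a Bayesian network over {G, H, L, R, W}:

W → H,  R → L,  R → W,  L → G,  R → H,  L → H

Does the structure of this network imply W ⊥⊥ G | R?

Yes

4 paths connect W and G; each must be blocked for d-separation to hold:
  1. W → H ← L → G — H:collider[blocks]; L:fork[open] ⇒ blocked
  2. W → H ← R → L → G — H:collider[blocks]; R:fork[blocks]; L:chain[open] ⇒ blocked
  3. W ← R → H ← L → G — R:fork[blocks]; H:collider[blocks]; L:fork[open] ⇒ blocked
  4. W ← R → L → G — R:fork[blocks]; L:chain[open] ⇒ blocked
Since every path is blocked, d-separation holds.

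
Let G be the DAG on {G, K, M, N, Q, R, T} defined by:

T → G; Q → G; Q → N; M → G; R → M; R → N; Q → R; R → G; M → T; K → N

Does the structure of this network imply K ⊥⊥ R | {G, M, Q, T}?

We examine all 5 paths between K and R:
  1. K → N ← Q → R — N:collider[blocks]; Q:fork[blocks] ⇒ blocked
  2. K → N ← Q → G ← R — N:collider[blocks]; Q:fork[blocks]; G:collider[open] ⇒ blocked
  3. K → N ← Q → G ← T ← M ← R — N:collider[blocks]; Q:fork[blocks]; G:collider[open]; T:chain[blocks]; M:chain[blocks] ⇒ blocked
  4. K → N ← Q → G ← M ← R — N:collider[blocks]; Q:fork[blocks]; G:collider[open]; M:chain[blocks] ⇒ blocked
  5. K → N ← R — N:collider[blocks] ⇒ blocked
Every path is blocked, so K and R are d-separated given {G, M, Q, T}.

Yes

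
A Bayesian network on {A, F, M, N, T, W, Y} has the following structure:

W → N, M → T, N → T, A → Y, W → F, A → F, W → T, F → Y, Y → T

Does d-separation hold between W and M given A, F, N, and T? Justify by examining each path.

No

There are 4 undirected paths between W and M; checking each against the conditioning set {A, F, N, T}:
Path 1: W → T ← M
  T is a collider and T is conditioned on, which opens it — no node blocks this path, so it is active.
Path 2: W → N → T ← M
  N is a chain here and N is conditioned on, so the path is blocked at N.
Path 3: W → F ← A → Y → T ← M
  A is a fork here and A is conditioned on, so the path is blocked at A.
Path 4: W → F → Y → T ← M
  F is a chain here and F is conditioned on, so the path is blocked at F.
At least one path is unblocked, so d-separation fails.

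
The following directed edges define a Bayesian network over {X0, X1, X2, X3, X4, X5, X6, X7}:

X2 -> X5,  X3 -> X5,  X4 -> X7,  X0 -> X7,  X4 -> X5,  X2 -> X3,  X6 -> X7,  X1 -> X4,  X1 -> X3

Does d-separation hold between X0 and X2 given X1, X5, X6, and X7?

There are 4 undirected paths between X0 and X2; checking each against the conditioning set {X1, X5, X6, X7}:
  1. X0 → X7 ← X4 ← X1 → X3 ← X2 — X7:collider[open]; X4:chain[open]; X1:fork[blocks]; X3:collider[open] ⇒ blocked
  2. X0 → X7 ← X4 ← X1 → X3 → X5 ← X2 — X7:collider[open]; X4:chain[open]; X1:fork[blocks]; X3:chain[open]; X5:collider[open] ⇒ blocked
  3. X0 → X7 ← X4 → X5 ← X2 — X7:collider[open]; X4:fork[open]; X5:collider[open] ⇒ active
  4. X0 → X7 ← X4 → X5 ← X3 ← X2 — X7:collider[open]; X4:fork[open]; X5:collider[open]; X3:chain[open] ⇒ active
Since the path X0 → X7 ← X4 → X5 ← X2 is active, X0 and X2 are not d-separated given {X1, X5, X6, X7}.

No — X0 and X2 are not d-separated given {X1, X5, X6, X7}.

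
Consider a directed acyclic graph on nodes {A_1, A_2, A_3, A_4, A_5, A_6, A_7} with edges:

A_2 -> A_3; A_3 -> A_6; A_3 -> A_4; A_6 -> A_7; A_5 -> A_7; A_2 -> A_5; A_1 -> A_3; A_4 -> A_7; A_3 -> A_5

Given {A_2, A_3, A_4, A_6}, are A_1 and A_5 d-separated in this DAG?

There are 4 undirected paths between A_1 and A_5; checking each against the conditioning set {A_2, A_3, A_4, A_6}:
  1. A_1 → A_3 → A_6 → A_7 ← A_5 — A_3:chain[blocks]; A_6:chain[blocks]; A_7:collider[blocks] ⇒ blocked
  2. A_1 → A_3 ← A_2 → A_5 — A_3:collider[open]; A_2:fork[blocks] ⇒ blocked
  3. A_1 → A_3 → A_4 → A_7 ← A_5 — A_3:chain[blocks]; A_4:chain[blocks]; A_7:collider[blocks] ⇒ blocked
  4. A_1 → A_3 → A_5 — A_3:chain[blocks] ⇒ blocked
Since every path is blocked, d-separation holds.

Yes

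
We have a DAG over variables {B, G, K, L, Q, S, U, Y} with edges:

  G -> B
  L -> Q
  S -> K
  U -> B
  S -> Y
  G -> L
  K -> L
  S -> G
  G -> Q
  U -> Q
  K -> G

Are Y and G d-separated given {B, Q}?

We examine all 5 paths between Y and G:
Path 1: Y ← S → K → L → Q ← U → B ← G
  S is a fork and S is not conditioned on; K is a chain and K is not conditioned on; L is a chain and L is not conditioned on; Q is a collider and Q is conditioned on, which opens it; U is a fork and U is not conditioned on; B is a collider and B is conditioned on, which opens it — no node blocks this path, so it is active.
Path 2: Y ← S → K → L → Q ← G
  S is a fork and S is not conditioned on; K is a chain and K is not conditioned on; L is a chain and L is not conditioned on; Q is a collider and Q is conditioned on, which opens it — no node blocks this path, so it is active.
Path 3: Y ← S → K → L ← G
  S is a fork and S is not conditioned on; K is a chain and K is not conditioned on; L is a collider and its descendant Q is conditioned on, which opens it — no node blocks this path, so it is active.
Path 4: Y ← S → K → G
  S is a fork and S is not conditioned on; K is a chain and K is not conditioned on — no node blocks this path, so it is active.
Path 5: Y ← S → G
  S is a fork and S is not conditioned on — no node blocks this path, so it is active.
Since the path Y ← S → K → L → Q ← U → B ← G is active, Y and G are not d-separated given {B, Q}.

No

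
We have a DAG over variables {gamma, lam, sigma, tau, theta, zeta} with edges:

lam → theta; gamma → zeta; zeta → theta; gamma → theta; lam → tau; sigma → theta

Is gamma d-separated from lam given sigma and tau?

Yes

Enumerating the 2 paths from gamma to lam and testing each for blocking by {sigma, tau}:
Path 1: gamma → zeta → theta ← lam
  theta is a collider here and neither theta nor any of its descendants is conditioned on, so the collider stays closed — the path is blocked at theta.
Path 2: gamma → theta ← lam
  theta is a collider here and neither theta nor any of its descendants is conditioned on, so the collider stays closed — the path is blocked at theta.
Every path is blocked, so gamma and lam are d-separated given {sigma, tau}.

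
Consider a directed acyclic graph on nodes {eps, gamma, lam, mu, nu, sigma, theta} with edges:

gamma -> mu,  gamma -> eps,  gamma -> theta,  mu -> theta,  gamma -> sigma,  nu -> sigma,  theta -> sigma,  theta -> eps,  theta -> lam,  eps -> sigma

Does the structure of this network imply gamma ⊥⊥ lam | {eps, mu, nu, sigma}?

No

6 paths connect gamma and lam; each must be blocked for d-separation to hold:
Path 1: gamma → theta → lam
  theta is a chain and theta is not conditioned on — no node blocks this path, so it is active.
Path 2: gamma → eps ← theta → lam
  eps is a collider and eps is conditioned on, which opens it; theta is a fork and theta is not conditioned on — no node blocks this path, so it is active.
Path 3: gamma → eps → sigma ← theta → lam
  eps is a chain here and eps is conditioned on, so the path is blocked at eps.
Path 4: gamma → mu → theta → lam
  mu is a chain here and mu is conditioned on, so the path is blocked at mu.
Path 5: gamma → sigma ← theta → lam
  sigma is a collider and sigma is conditioned on, which opens it; theta is a fork and theta is not conditioned on — no node blocks this path, so it is active.
Path 6: gamma → sigma ← eps ← theta → lam
  eps is a chain here and eps is conditioned on, so the path is blocked at eps.
At least one path is unblocked, so d-separation fails.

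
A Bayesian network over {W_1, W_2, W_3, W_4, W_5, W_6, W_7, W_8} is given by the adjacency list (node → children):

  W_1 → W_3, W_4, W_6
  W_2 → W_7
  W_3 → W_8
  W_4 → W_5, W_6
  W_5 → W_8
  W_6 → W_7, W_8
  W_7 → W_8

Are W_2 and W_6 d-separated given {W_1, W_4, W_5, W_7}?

No — W_2 and W_6 are not d-separated given {W_1, W_4, W_5, W_7}.

Enumerating the 6 paths from W_2 to W_6 and testing each for blocking by {W_1, W_4, W_5, W_7}:
Path 1: W_2 → W_7 → W_8 ← W_3 ← W_1 → W_4 → W_6
  W_7 is a chain here and W_7 is conditioned on, so the path is blocked at W_7.
Path 2: W_2 → W_7 → W_8 ← W_3 ← W_1 → W_6
  W_7 is a chain here and W_7 is conditioned on, so the path is blocked at W_7.
Path 3: W_2 → W_7 → W_8 ← W_5 ← W_4 ← W_1 → W_6
  W_7 is a chain here and W_7 is conditioned on, so the path is blocked at W_7.
Path 4: W_2 → W_7 → W_8 ← W_5 ← W_4 → W_6
  W_7 is a chain here and W_7 is conditioned on, so the path is blocked at W_7.
Path 5: W_2 → W_7 → W_8 ← W_6
  W_7 is a chain here and W_7 is conditioned on, so the path is blocked at W_7.
Path 6: W_2 → W_7 ← W_6
  W_7 is a collider and W_7 is conditioned on, which opens it — no node blocks this path, so it is active.
Since the path W_2 → W_7 ← W_6 is active, W_2 and W_6 are not d-separated given {W_1, W_4, W_5, W_7}.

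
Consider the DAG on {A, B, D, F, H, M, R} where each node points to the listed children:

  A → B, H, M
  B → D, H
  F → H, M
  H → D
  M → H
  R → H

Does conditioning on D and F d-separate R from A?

We examine all 5 paths between R and A:
  1. R → H ← F → M ← A — H:collider[open]; F:fork[blocks]; M:collider[open] ⇒ blocked
  2. R → H ← B ← A — H:collider[open]; B:chain[open] ⇒ active
  3. R → H ← A — H:collider[open] ⇒ active
  4. R → H ← M ← A — H:collider[open]; M:chain[open] ⇒ active
  5. R → H → D ← B ← A — H:chain[open]; D:collider[open]; B:chain[open] ⇒ active
At least one path is unblocked, so d-separation fails.

No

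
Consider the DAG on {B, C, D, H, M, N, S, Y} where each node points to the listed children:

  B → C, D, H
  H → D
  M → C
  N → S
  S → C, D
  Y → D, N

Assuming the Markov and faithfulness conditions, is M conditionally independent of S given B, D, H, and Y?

5 paths connect M and S; each must be blocked for d-separation to hold:
Path 1: M → C ← S
  C is a collider here and neither C nor any of its descendants is conditioned on, so the collider stays closed — the path is blocked at C.
Path 2: M → C ← B → H → D ← S
  C is a collider here and neither C nor any of its descendants is conditioned on, so the collider stays closed — the path is blocked at C.
Path 3: M → C ← B → H → D ← Y → N → S
  C is a collider here and neither C nor any of its descendants is conditioned on, so the collider stays closed — the path is blocked at C.
Path 4: M → C ← B → D ← S
  C is a collider here and neither C nor any of its descendants is conditioned on, so the collider stays closed — the path is blocked at C.
Path 5: M → C ← B → D ← Y → N → S
  C is a collider here and neither C nor any of its descendants is conditioned on, so the collider stays closed — the path is blocked at C.
Every path is blocked, so M and S are d-separated given {B, D, H, Y}.

Yes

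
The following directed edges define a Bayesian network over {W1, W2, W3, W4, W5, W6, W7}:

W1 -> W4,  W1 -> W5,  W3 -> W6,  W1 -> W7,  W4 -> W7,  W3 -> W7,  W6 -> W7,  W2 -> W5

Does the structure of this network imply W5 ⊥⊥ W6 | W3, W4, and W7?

No

Enumerating the 4 paths from W5 to W6 and testing each for blocking by {W3, W4, W7}:
Path 1: W5 ← W1 → W4 → W7 ← W3 → W6
  W4 is a chain here and W4 is conditioned on, so the path is blocked at W4.
Path 2: W5 ← W1 → W4 → W7 ← W6
  W4 is a chain here and W4 is conditioned on, so the path is blocked at W4.
Path 3: W5 ← W1 → W7 ← W3 → W6
  W3 is a fork here and W3 is conditioned on, so the path is blocked at W3.
Path 4: W5 ← W1 → W7 ← W6
  W1 is a fork and W1 is not conditioned on; W7 is a collider and W7 is conditioned on, which opens it — no node blocks this path, so it is active.
Because an active path exists, W5 and W6 are not d-separated.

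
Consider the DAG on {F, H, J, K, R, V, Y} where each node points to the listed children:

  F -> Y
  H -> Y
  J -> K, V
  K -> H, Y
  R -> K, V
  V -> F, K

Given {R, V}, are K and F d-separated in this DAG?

Yes

There are 5 undirected paths between K and F; checking each against the conditioning set {R, V}:
Path 1: K → Y ← F
  Y is a collider here and neither Y nor any of its descendants is conditioned on, so the collider stays closed — the path is blocked at Y.
Path 2: K ← V → F
  V is a fork here and V is conditioned on, so the path is blocked at V.
Path 3: K → H → Y ← F
  Y is a collider here and neither Y nor any of its descendants is conditioned on, so the collider stays closed — the path is blocked at Y.
Path 4: K ← J → V → F
  V is a chain here and V is conditioned on, so the path is blocked at V.
Path 5: K ← R → V → F
  R is a fork here and R is conditioned on, so the path is blocked at R.
Since every path is blocked, d-separation holds.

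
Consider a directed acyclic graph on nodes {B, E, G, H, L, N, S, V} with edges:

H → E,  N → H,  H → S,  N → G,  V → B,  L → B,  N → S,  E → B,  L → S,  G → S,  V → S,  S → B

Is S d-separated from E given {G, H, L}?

6 paths connect S and E; each must be blocked for d-separation to hold:
Path 1: S ← N → H → E
  H is a chain here and H is conditioned on, so the path is blocked at H.
Path 2: S ← V → B ← E
  B is a collider here and neither B nor any of its descendants is conditioned on, so the collider stays closed — the path is blocked at B.
Path 3: S ← H → E
  H is a fork here and H is conditioned on, so the path is blocked at H.
Path 4: S ← G ← N → H → E
  G is a chain here and G is conditioned on, so the path is blocked at G.
Path 5: S → B ← E
  B is a collider here and neither B nor any of its descendants is conditioned on, so the collider stays closed — the path is blocked at B.
Path 6: S ← L → B ← E
  L is a fork here and L is conditioned on, so the path is blocked at L.
Every path is blocked, so S and E are d-separated given {G, H, L}.

Yes — S and E are d-separated given {G, H, L}.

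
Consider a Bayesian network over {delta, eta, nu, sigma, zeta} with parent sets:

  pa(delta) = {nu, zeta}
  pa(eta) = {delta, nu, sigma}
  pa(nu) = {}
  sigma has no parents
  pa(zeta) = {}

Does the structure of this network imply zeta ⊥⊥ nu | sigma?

Yes — zeta and nu are d-separated given {sigma}.

We examine all 2 paths between zeta and nu:
Path 1: zeta → delta → eta ← nu
  eta is a collider here and neither eta nor any of its descendants is conditioned on, so the collider stays closed — the path is blocked at eta.
Path 2: zeta → delta ← nu
  delta is a collider here and neither delta nor any of its descendants is conditioned on, so the collider stays closed — the path is blocked at delta.
Since every path is blocked, d-separation holds.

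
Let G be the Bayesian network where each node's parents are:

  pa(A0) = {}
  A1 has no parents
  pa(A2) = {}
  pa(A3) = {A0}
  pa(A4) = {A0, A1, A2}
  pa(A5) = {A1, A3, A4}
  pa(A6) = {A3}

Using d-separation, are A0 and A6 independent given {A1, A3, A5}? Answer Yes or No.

There are 3 undirected paths between A0 and A6; checking each against the conditioning set {A1, A3, A5}:
Path 1: A0 → A4 ← A1 → A5 ← A3 → A6
  A1 is a fork here and A1 is conditioned on, so the path is blocked at A1.
Path 2: A0 → A4 → A5 ← A3 → A6
  A3 is a fork here and A3 is conditioned on, so the path is blocked at A3.
Path 3: A0 → A3 → A6
  A3 is a chain here and A3 is conditioned on, so the path is blocked at A3.
Every path is blocked, so A0 and A6 are d-separated given {A1, A3, A5}.

Yes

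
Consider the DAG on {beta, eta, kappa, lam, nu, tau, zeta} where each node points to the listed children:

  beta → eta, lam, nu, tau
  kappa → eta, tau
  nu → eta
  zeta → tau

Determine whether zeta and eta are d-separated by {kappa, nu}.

There are 3 undirected paths between zeta and eta; checking each against the conditioning set {kappa, nu}:
  1. zeta → tau ← beta → eta — tau:collider[blocks]; beta:fork[open] ⇒ blocked
  2. zeta → tau ← beta → nu → eta — tau:collider[blocks]; beta:fork[open]; nu:chain[blocks] ⇒ blocked
  3. zeta → tau ← kappa → eta — tau:collider[blocks]; kappa:fork[blocks] ⇒ blocked
Since every path is blocked, d-separation holds.

Yes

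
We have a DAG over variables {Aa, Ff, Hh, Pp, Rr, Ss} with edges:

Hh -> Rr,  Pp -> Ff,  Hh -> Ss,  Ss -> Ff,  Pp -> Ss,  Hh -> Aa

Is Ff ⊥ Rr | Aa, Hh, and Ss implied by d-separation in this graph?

Enumerating the 2 paths from Ff to Rr and testing each for blocking by {Aa, Hh, Ss}:
Path 1: Ff ← Ss ← Hh → Rr
  Ss is a chain here and Ss is conditioned on, so the path is blocked at Ss.
Path 2: Ff ← Pp → Ss ← Hh → Rr
  Hh is a fork here and Hh is conditioned on, so the path is blocked at Hh.
All paths are blocked; Ff ⊥ Rr | {Aa, Hh, Ss} holds.

Yes — Ff and Rr are d-separated given {Aa, Hh, Ss}.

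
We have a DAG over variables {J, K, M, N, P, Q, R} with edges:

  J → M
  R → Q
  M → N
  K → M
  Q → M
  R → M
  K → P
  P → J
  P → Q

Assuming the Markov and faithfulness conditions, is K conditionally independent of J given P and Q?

Yes

We examine all 6 paths between K and J:
  1. K → P → Q → M ← J — P:chain[blocks]; Q:chain[blocks]; M:collider[blocks] ⇒ blocked
  2. K → P → Q ← R → M ← J — P:chain[blocks]; Q:collider[open]; R:fork[open]; M:collider[blocks] ⇒ blocked
  3. K → P → J — P:chain[blocks] ⇒ blocked
  4. K → M ← Q ← P → J — M:collider[blocks]; Q:chain[blocks]; P:fork[blocks] ⇒ blocked
  5. K → M ← J — M:collider[blocks] ⇒ blocked
  6. K → M ← R → Q ← P → J — M:collider[blocks]; R:fork[open]; Q:collider[open]; P:fork[blocks] ⇒ blocked
Every path is blocked, so K and J are d-separated given {P, Q}.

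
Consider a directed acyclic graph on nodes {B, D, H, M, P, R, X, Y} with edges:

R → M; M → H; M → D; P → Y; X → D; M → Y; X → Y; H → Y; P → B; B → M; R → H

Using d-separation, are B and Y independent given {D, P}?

No

There are 5 undirected paths between B and Y; checking each against the conditioning set {D, P}:
Path 1: B ← P → Y
  P is a fork here and P is conditioned on, so the path is blocked at P.
Path 2: B → M → D ← X → Y
  M is a chain and M is not conditioned on; D is a collider and D is conditioned on, which opens it; X is a fork and X is not conditioned on — no node blocks this path, so it is active.
Path 3: B → M ← R → H → Y
  M is a collider and its descendant D is conditioned on, which opens it; R is a fork and R is not conditioned on; H is a chain and H is not conditioned on — no node blocks this path, so it is active.
Path 4: B → M → Y
  M is a chain and M is not conditioned on — no node blocks this path, so it is active.
Path 5: B → M → H → Y
  M is a chain and M is not conditioned on; H is a chain and H is not conditioned on — no node blocks this path, so it is active.
Since the path B → M → D ← X → Y is active, B and Y are not d-separated given {D, P}.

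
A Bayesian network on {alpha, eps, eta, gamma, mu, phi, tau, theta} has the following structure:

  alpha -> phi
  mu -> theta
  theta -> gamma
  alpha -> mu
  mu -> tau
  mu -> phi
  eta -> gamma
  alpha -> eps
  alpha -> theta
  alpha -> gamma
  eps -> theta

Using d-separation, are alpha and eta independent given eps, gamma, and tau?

No — alpha and eta are not d-separated given {eps, gamma, tau}.

Enumerating the 5 paths from alpha to eta and testing each for blocking by {eps, gamma, tau}:
Path 1: alpha → eps → theta → gamma ← eta
  eps is a chain here and eps is conditioned on, so the path is blocked at eps.
Path 2: alpha → gamma ← eta
  gamma is a collider and gamma is conditioned on, which opens it — no node blocks this path, so it is active.
Path 3: alpha → theta → gamma ← eta
  theta is a chain and theta is not conditioned on; gamma is a collider and gamma is conditioned on, which opens it — no node blocks this path, so it is active.
Path 4: alpha → phi ← mu → theta → gamma ← eta
  phi is a collider here and neither phi nor any of its descendants is conditioned on, so the collider stays closed — the path is blocked at phi.
Path 5: alpha → mu → theta → gamma ← eta
  mu is a chain and mu is not conditioned on; theta is a chain and theta is not conditioned on; gamma is a collider and gamma is conditioned on, which opens it — no node blocks this path, so it is active.
At least one path is unblocked, so d-separation fails.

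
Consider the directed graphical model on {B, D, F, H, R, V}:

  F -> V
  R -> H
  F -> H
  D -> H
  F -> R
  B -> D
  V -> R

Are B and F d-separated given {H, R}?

No

Enumerating the 3 paths from B to F and testing each for blocking by {H, R}:
Path 1: B → D → H ← F
  D is a chain and D is not conditioned on; H is a collider and H is conditioned on, which opens it — no node blocks this path, so it is active.
Path 2: B → D → H ← R ← F
  R is a chain here and R is conditioned on, so the path is blocked at R.
Path 3: B → D → H ← R ← V ← F
  R is a chain here and R is conditioned on, so the path is blocked at R.
Since the path B → D → H ← F is active, B and F are not d-separated given {H, R}.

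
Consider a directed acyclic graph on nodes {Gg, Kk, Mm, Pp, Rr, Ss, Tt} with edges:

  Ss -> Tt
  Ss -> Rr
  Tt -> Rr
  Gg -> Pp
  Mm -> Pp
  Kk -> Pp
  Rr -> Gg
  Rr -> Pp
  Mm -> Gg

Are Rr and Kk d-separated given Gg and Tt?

Yes — Rr and Kk are d-separated given {Gg, Tt}.

3 paths connect Rr and Kk; each must be blocked for d-separation to hold:
  1. Rr → Gg ← Mm → Pp ← Kk — Gg:collider[open]; Mm:fork[open]; Pp:collider[blocks] ⇒ blocked
  2. Rr → Gg → Pp ← Kk — Gg:chain[blocks]; Pp:collider[blocks] ⇒ blocked
  3. Rr → Pp ← Kk — Pp:collider[blocks] ⇒ blocked
Every path is blocked, so Rr and Kk are d-separated given {Gg, Tt}.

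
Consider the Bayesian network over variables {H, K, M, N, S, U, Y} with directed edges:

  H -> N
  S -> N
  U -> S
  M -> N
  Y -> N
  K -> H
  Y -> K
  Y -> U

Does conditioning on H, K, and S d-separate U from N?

3 paths connect U and N; each must be blocked for d-separation to hold:
Path 1: U → S → N
  S is a chain here and S is conditioned on, so the path is blocked at S.
Path 2: U ← Y → K → H → N
  K is a chain here and K is conditioned on, so the path is blocked at K.
Path 3: U ← Y → N
  Y is a fork and Y is not conditioned on — no node blocks this path, so it is active.
Because an active path exists, U and N are not d-separated.

No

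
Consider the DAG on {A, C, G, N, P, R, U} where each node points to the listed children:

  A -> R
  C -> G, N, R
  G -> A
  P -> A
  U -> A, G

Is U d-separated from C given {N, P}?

4 paths connect U and C; each must be blocked for d-separation to hold:
Path 1: U → A → R ← C
  R is a collider here and neither R nor any of its descendants is conditioned on, so the collider stays closed — the path is blocked at R.
Path 2: U → A ← G ← C
  A is a collider here and neither A nor any of its descendants is conditioned on, so the collider stays closed — the path is blocked at A.
Path 3: U → G ← C
  G is a collider here and neither G nor any of its descendants is conditioned on, so the collider stays closed — the path is blocked at G.
Path 4: U → G → A → R ← C
  R is a collider here and neither R nor any of its descendants is conditioned on, so the collider stays closed — the path is blocked at R.
All paths are blocked; U ⊥ C | {N, P} holds.

Yes — U and C are d-separated given {N, P}.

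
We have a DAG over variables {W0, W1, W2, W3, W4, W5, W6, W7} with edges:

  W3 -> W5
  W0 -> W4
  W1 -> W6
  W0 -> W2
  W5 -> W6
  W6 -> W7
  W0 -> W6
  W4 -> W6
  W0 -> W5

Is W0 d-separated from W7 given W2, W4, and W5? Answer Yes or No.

No

Enumerating the 3 paths from W0 to W7 and testing each for blocking by {W2, W4, W5}:
  1. W0 → W4 → W6 → W7 — W4:chain[blocks]; W6:chain[open] ⇒ blocked
  2. W0 → W5 → W6 → W7 — W5:chain[blocks]; W6:chain[open] ⇒ blocked
  3. W0 → W6 → W7 — W6:chain[open] ⇒ active
Since the path W0 → W6 → W7 is active, W0 and W7 are not d-separated given {W2, W4, W5}.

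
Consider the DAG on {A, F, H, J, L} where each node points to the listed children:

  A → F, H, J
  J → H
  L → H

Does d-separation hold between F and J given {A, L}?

Enumerating the 2 paths from F to J and testing each for blocking by {A, L}:
  1. F ← A → J — A:fork[blocks] ⇒ blocked
  2. F ← A → H ← J — A:fork[blocks]; H:collider[blocks] ⇒ blocked
Since every path is blocked, d-separation holds.

Yes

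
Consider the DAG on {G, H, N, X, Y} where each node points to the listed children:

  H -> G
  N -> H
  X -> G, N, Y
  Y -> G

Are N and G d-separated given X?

Enumerating the 3 paths from N to G and testing each for blocking by {X}:
Path 1: N → H → G
  H is a chain and H is not conditioned on — no node blocks this path, so it is active.
Path 2: N ← X → G
  X is a fork here and X is conditioned on, so the path is blocked at X.
Path 3: N ← X → Y → G
  X is a fork here and X is conditioned on, so the path is blocked at X.
At least one path is unblocked, so d-separation fails.

No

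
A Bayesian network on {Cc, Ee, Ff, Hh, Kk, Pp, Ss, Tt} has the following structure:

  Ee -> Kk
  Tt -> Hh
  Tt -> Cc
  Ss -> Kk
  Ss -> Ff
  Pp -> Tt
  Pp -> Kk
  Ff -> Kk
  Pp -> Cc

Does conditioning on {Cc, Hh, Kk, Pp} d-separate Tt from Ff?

Yes

4 paths connect Tt and Ff; each must be blocked for d-separation to hold:
Path 1: Tt ← Pp → Kk ← Ss → Ff
  Pp is a fork here and Pp is conditioned on, so the path is blocked at Pp.
Path 2: Tt ← Pp → Kk ← Ff
  Pp is a fork here and Pp is conditioned on, so the path is blocked at Pp.
Path 3: Tt → Cc ← Pp → Kk ← Ss → Ff
  Pp is a fork here and Pp is conditioned on, so the path is blocked at Pp.
Path 4: Tt → Cc ← Pp → Kk ← Ff
  Pp is a fork here and Pp is conditioned on, so the path is blocked at Pp.
Since every path is blocked, d-separation holds.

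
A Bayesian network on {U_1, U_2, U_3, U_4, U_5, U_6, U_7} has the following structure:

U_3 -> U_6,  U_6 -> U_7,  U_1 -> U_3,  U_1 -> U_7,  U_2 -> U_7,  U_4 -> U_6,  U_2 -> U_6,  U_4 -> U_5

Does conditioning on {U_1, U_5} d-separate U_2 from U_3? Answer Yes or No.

4 paths connect U_2 and U_3; each must be blocked for d-separation to hold:
  1. U_2 → U_7 ← U_1 → U_3 — U_7:collider[blocks]; U_1:fork[blocks] ⇒ blocked
  2. U_2 → U_7 ← U_6 ← U_3 — U_7:collider[blocks]; U_6:chain[open] ⇒ blocked
  3. U_2 → U_6 ← U_3 — U_6:collider[blocks] ⇒ blocked
  4. U_2 → U_6 → U_7 ← U_1 → U_3 — U_6:chain[open]; U_7:collider[blocks]; U_1:fork[blocks] ⇒ blocked
All paths are blocked; U_2 ⊥ U_3 | {U_1, U_5} holds.

Yes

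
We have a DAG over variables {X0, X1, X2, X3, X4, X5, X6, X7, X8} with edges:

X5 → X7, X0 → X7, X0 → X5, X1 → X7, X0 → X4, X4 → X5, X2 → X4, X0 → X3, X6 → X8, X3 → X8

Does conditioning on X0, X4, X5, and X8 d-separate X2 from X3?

Yes

3 paths connect X2 and X3; each must be blocked for d-separation to hold:
Path 1: X2 → X4 → X5 → X7 ← X0 → X3
  X4 is a chain here and X4 is conditioned on, so the path is blocked at X4.
Path 2: X2 → X4 → X5 ← X0 → X3
  X4 is a chain here and X4 is conditioned on, so the path is blocked at X4.
Path 3: X2 → X4 ← X0 → X3
  X0 is a fork here and X0 is conditioned on, so the path is blocked at X0.
Every path is blocked, so X2 and X3 are d-separated given {X0, X4, X5, X8}.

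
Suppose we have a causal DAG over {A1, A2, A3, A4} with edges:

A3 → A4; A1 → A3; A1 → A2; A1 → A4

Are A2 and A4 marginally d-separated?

Enumerating the 2 paths from A2 to A4 and testing each for blocking by ∅:
Path 1: A2 ← A1 → A4
  A1 is a fork and A1 is not conditioned on — no node blocks this path, so it is active.
Path 2: A2 ← A1 → A3 → A4
  A1 is a fork and A1 is not conditioned on; A3 is a chain and A3 is not conditioned on — no node blocks this path, so it is active.
At least one path is unblocked, so d-separation fails.

No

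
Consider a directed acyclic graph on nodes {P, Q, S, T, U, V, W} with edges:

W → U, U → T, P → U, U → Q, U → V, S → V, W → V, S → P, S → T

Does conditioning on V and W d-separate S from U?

We examine all 4 paths between S and U:
  1. S → P → U — P:chain[open] ⇒ active
  2. S → T ← U — T:collider[blocks] ⇒ blocked
  3. S → V ← W → U — V:collider[open]; W:fork[blocks] ⇒ blocked
  4. S → V ← U — V:collider[open] ⇒ active
Since the path S → P → U is active, S and U are not d-separated given {V, W}.

No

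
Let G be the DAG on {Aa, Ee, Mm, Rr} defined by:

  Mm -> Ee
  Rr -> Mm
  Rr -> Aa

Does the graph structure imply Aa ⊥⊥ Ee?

No

There is one path between Aa and Ee:
Path 1: Aa ← Rr → Mm → Ee
  Rr is a fork and Rr is not conditioned on; Mm is a chain and Mm is not conditioned on — no node blocks this path, so it is active.
Since the path Aa ← Rr → Mm → Ee is active, Aa and Ee are not d-separated given ∅.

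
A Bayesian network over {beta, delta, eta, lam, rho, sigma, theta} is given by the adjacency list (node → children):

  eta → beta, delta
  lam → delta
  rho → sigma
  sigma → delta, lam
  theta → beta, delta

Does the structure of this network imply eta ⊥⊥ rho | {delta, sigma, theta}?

There are 4 undirected paths between eta and rho; checking each against the conditioning set {delta, sigma, theta}:
Path 1: eta → delta ← lam ← sigma ← rho
  sigma is a chain here and sigma is conditioned on, so the path is blocked at sigma.
Path 2: eta → delta ← sigma ← rho
  sigma is a chain here and sigma is conditioned on, so the path is blocked at sigma.
Path 3: eta → beta ← theta → delta ← lam ← sigma ← rho
  beta is a collider here and neither beta nor any of its descendants is conditioned on, so the collider stays closed — the path is blocked at beta.
Path 4: eta → beta ← theta → delta ← sigma ← rho
  beta is a collider here and neither beta nor any of its descendants is conditioned on, so the collider stays closed — the path is blocked at beta.
Every path is blocked, so eta and rho are d-separated given {delta, sigma, theta}.

Yes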